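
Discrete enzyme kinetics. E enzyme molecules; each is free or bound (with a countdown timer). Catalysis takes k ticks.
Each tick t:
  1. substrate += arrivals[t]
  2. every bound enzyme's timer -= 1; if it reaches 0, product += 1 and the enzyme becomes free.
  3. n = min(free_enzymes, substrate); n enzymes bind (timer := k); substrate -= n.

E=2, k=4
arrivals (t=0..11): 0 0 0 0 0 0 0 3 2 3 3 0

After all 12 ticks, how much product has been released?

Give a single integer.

Answer: 2

Derivation:
t=0: arr=0 -> substrate=0 bound=0 product=0
t=1: arr=0 -> substrate=0 bound=0 product=0
t=2: arr=0 -> substrate=0 bound=0 product=0
t=3: arr=0 -> substrate=0 bound=0 product=0
t=4: arr=0 -> substrate=0 bound=0 product=0
t=5: arr=0 -> substrate=0 bound=0 product=0
t=6: arr=0 -> substrate=0 bound=0 product=0
t=7: arr=3 -> substrate=1 bound=2 product=0
t=8: arr=2 -> substrate=3 bound=2 product=0
t=9: arr=3 -> substrate=6 bound=2 product=0
t=10: arr=3 -> substrate=9 bound=2 product=0
t=11: arr=0 -> substrate=7 bound=2 product=2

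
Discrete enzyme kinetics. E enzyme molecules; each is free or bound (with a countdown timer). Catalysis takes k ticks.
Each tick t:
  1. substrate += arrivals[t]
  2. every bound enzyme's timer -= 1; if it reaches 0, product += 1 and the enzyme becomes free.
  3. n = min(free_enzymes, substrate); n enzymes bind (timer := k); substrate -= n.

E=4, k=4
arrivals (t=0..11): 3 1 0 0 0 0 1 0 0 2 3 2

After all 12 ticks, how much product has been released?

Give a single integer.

Answer: 5

Derivation:
t=0: arr=3 -> substrate=0 bound=3 product=0
t=1: arr=1 -> substrate=0 bound=4 product=0
t=2: arr=0 -> substrate=0 bound=4 product=0
t=3: arr=0 -> substrate=0 bound=4 product=0
t=4: arr=0 -> substrate=0 bound=1 product=3
t=5: arr=0 -> substrate=0 bound=0 product=4
t=6: arr=1 -> substrate=0 bound=1 product=4
t=7: arr=0 -> substrate=0 bound=1 product=4
t=8: arr=0 -> substrate=0 bound=1 product=4
t=9: arr=2 -> substrate=0 bound=3 product=4
t=10: arr=3 -> substrate=1 bound=4 product=5
t=11: arr=2 -> substrate=3 bound=4 product=5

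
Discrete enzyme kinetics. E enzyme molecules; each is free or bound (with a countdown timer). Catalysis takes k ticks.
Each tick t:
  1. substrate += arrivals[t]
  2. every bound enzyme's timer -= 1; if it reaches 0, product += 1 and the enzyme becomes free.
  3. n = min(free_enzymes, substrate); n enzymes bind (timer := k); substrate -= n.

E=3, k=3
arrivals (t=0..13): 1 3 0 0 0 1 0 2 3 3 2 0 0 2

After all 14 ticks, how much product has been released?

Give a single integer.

Answer: 10

Derivation:
t=0: arr=1 -> substrate=0 bound=1 product=0
t=1: arr=3 -> substrate=1 bound=3 product=0
t=2: arr=0 -> substrate=1 bound=3 product=0
t=3: arr=0 -> substrate=0 bound=3 product=1
t=4: arr=0 -> substrate=0 bound=1 product=3
t=5: arr=1 -> substrate=0 bound=2 product=3
t=6: arr=0 -> substrate=0 bound=1 product=4
t=7: arr=2 -> substrate=0 bound=3 product=4
t=8: arr=3 -> substrate=2 bound=3 product=5
t=9: arr=3 -> substrate=5 bound=3 product=5
t=10: arr=2 -> substrate=5 bound=3 product=7
t=11: arr=0 -> substrate=4 bound=3 product=8
t=12: arr=0 -> substrate=4 bound=3 product=8
t=13: arr=2 -> substrate=4 bound=3 product=10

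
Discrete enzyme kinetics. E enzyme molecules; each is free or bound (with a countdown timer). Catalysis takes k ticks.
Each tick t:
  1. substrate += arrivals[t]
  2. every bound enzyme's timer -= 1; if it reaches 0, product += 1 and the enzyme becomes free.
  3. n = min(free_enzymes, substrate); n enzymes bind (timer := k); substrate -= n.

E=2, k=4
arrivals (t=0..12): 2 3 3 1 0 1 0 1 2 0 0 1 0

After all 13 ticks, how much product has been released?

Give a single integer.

Answer: 6

Derivation:
t=0: arr=2 -> substrate=0 bound=2 product=0
t=1: arr=3 -> substrate=3 bound=2 product=0
t=2: arr=3 -> substrate=6 bound=2 product=0
t=3: arr=1 -> substrate=7 bound=2 product=0
t=4: arr=0 -> substrate=5 bound=2 product=2
t=5: arr=1 -> substrate=6 bound=2 product=2
t=6: arr=0 -> substrate=6 bound=2 product=2
t=7: arr=1 -> substrate=7 bound=2 product=2
t=8: arr=2 -> substrate=7 bound=2 product=4
t=9: arr=0 -> substrate=7 bound=2 product=4
t=10: arr=0 -> substrate=7 bound=2 product=4
t=11: arr=1 -> substrate=8 bound=2 product=4
t=12: arr=0 -> substrate=6 bound=2 product=6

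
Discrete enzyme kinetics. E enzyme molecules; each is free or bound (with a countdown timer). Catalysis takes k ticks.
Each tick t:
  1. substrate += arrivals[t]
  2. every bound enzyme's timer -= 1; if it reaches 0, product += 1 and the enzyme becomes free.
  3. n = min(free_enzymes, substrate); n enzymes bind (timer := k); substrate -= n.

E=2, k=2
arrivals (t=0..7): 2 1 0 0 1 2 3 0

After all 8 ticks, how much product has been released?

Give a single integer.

t=0: arr=2 -> substrate=0 bound=2 product=0
t=1: arr=1 -> substrate=1 bound=2 product=0
t=2: arr=0 -> substrate=0 bound=1 product=2
t=3: arr=0 -> substrate=0 bound=1 product=2
t=4: arr=1 -> substrate=0 bound=1 product=3
t=5: arr=2 -> substrate=1 bound=2 product=3
t=6: arr=3 -> substrate=3 bound=2 product=4
t=7: arr=0 -> substrate=2 bound=2 product=5

Answer: 5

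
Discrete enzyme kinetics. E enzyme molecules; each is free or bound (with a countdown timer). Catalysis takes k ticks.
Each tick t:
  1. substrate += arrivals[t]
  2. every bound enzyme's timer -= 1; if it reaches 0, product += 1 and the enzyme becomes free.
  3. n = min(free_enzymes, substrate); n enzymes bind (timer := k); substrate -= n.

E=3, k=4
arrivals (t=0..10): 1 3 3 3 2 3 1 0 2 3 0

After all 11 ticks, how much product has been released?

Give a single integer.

Answer: 6

Derivation:
t=0: arr=1 -> substrate=0 bound=1 product=0
t=1: arr=3 -> substrate=1 bound=3 product=0
t=2: arr=3 -> substrate=4 bound=3 product=0
t=3: arr=3 -> substrate=7 bound=3 product=0
t=4: arr=2 -> substrate=8 bound=3 product=1
t=5: arr=3 -> substrate=9 bound=3 product=3
t=6: arr=1 -> substrate=10 bound=3 product=3
t=7: arr=0 -> substrate=10 bound=3 product=3
t=8: arr=2 -> substrate=11 bound=3 product=4
t=9: arr=3 -> substrate=12 bound=3 product=6
t=10: arr=0 -> substrate=12 bound=3 product=6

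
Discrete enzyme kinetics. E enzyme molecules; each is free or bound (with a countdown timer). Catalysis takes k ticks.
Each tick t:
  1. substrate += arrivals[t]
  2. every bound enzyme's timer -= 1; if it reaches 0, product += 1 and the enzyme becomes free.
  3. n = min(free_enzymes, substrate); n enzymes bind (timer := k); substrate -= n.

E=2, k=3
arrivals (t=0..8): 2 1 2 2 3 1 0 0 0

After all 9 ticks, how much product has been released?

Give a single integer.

Answer: 4

Derivation:
t=0: arr=2 -> substrate=0 bound=2 product=0
t=1: arr=1 -> substrate=1 bound=2 product=0
t=2: arr=2 -> substrate=3 bound=2 product=0
t=3: arr=2 -> substrate=3 bound=2 product=2
t=4: arr=3 -> substrate=6 bound=2 product=2
t=5: arr=1 -> substrate=7 bound=2 product=2
t=6: arr=0 -> substrate=5 bound=2 product=4
t=7: arr=0 -> substrate=5 bound=2 product=4
t=8: arr=0 -> substrate=5 bound=2 product=4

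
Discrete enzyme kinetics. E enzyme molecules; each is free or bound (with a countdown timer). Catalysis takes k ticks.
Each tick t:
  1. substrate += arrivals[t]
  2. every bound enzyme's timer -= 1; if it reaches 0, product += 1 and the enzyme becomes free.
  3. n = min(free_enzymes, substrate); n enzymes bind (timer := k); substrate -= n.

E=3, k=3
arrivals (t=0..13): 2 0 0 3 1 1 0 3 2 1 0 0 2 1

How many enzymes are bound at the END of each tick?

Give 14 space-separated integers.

Answer: 2 2 2 3 3 3 2 3 3 3 3 3 3 3

Derivation:
t=0: arr=2 -> substrate=0 bound=2 product=0
t=1: arr=0 -> substrate=0 bound=2 product=0
t=2: arr=0 -> substrate=0 bound=2 product=0
t=3: arr=3 -> substrate=0 bound=3 product=2
t=4: arr=1 -> substrate=1 bound=3 product=2
t=5: arr=1 -> substrate=2 bound=3 product=2
t=6: arr=0 -> substrate=0 bound=2 product=5
t=7: arr=3 -> substrate=2 bound=3 product=5
t=8: arr=2 -> substrate=4 bound=3 product=5
t=9: arr=1 -> substrate=3 bound=3 product=7
t=10: arr=0 -> substrate=2 bound=3 product=8
t=11: arr=0 -> substrate=2 bound=3 product=8
t=12: arr=2 -> substrate=2 bound=3 product=10
t=13: arr=1 -> substrate=2 bound=3 product=11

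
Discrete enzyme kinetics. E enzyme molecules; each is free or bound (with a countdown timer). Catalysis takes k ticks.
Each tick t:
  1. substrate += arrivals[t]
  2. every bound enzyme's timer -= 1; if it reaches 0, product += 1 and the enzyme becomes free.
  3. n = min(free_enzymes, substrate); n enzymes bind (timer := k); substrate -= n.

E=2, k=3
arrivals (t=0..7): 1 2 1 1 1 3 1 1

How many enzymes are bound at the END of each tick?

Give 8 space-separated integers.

t=0: arr=1 -> substrate=0 bound=1 product=0
t=1: arr=2 -> substrate=1 bound=2 product=0
t=2: arr=1 -> substrate=2 bound=2 product=0
t=3: arr=1 -> substrate=2 bound=2 product=1
t=4: arr=1 -> substrate=2 bound=2 product=2
t=5: arr=3 -> substrate=5 bound=2 product=2
t=6: arr=1 -> substrate=5 bound=2 product=3
t=7: arr=1 -> substrate=5 bound=2 product=4

Answer: 1 2 2 2 2 2 2 2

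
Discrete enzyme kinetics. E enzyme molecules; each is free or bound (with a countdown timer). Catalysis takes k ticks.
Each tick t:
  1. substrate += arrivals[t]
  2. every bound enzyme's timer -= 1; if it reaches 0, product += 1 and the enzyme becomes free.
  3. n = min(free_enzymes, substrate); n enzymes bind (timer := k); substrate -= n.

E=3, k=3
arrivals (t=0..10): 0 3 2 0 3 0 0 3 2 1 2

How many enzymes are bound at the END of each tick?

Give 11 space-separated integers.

Answer: 0 3 3 3 3 3 3 3 3 3 3

Derivation:
t=0: arr=0 -> substrate=0 bound=0 product=0
t=1: arr=3 -> substrate=0 bound=3 product=0
t=2: arr=2 -> substrate=2 bound=3 product=0
t=3: arr=0 -> substrate=2 bound=3 product=0
t=4: arr=3 -> substrate=2 bound=3 product=3
t=5: arr=0 -> substrate=2 bound=3 product=3
t=6: arr=0 -> substrate=2 bound=3 product=3
t=7: arr=3 -> substrate=2 bound=3 product=6
t=8: arr=2 -> substrate=4 bound=3 product=6
t=9: arr=1 -> substrate=5 bound=3 product=6
t=10: arr=2 -> substrate=4 bound=3 product=9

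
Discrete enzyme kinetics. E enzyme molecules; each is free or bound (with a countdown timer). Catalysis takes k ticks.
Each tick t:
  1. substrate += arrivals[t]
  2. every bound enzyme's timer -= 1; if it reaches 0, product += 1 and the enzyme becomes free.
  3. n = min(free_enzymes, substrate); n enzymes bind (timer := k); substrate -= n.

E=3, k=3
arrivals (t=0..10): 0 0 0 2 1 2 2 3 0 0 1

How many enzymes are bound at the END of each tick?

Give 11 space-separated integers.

Answer: 0 0 0 2 3 3 3 3 3 3 3

Derivation:
t=0: arr=0 -> substrate=0 bound=0 product=0
t=1: arr=0 -> substrate=0 bound=0 product=0
t=2: arr=0 -> substrate=0 bound=0 product=0
t=3: arr=2 -> substrate=0 bound=2 product=0
t=4: arr=1 -> substrate=0 bound=3 product=0
t=5: arr=2 -> substrate=2 bound=3 product=0
t=6: arr=2 -> substrate=2 bound=3 product=2
t=7: arr=3 -> substrate=4 bound=3 product=3
t=8: arr=0 -> substrate=4 bound=3 product=3
t=9: arr=0 -> substrate=2 bound=3 product=5
t=10: arr=1 -> substrate=2 bound=3 product=6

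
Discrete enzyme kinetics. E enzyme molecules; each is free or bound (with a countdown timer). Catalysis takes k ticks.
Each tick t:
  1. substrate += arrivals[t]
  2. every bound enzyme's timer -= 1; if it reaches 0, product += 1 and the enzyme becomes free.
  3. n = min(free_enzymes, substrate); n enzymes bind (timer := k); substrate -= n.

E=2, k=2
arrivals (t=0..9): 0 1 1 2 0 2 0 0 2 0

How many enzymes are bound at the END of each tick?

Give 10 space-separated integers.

t=0: arr=0 -> substrate=0 bound=0 product=0
t=1: arr=1 -> substrate=0 bound=1 product=0
t=2: arr=1 -> substrate=0 bound=2 product=0
t=3: arr=2 -> substrate=1 bound=2 product=1
t=4: arr=0 -> substrate=0 bound=2 product=2
t=5: arr=2 -> substrate=1 bound=2 product=3
t=6: arr=0 -> substrate=0 bound=2 product=4
t=7: arr=0 -> substrate=0 bound=1 product=5
t=8: arr=2 -> substrate=0 bound=2 product=6
t=9: arr=0 -> substrate=0 bound=2 product=6

Answer: 0 1 2 2 2 2 2 1 2 2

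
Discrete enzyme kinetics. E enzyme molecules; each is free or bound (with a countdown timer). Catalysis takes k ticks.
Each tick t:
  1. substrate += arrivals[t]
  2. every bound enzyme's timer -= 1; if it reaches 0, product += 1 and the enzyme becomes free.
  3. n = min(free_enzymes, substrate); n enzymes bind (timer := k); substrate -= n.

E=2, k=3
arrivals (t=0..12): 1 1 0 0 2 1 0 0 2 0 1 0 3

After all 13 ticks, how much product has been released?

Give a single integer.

Answer: 6

Derivation:
t=0: arr=1 -> substrate=0 bound=1 product=0
t=1: arr=1 -> substrate=0 bound=2 product=0
t=2: arr=0 -> substrate=0 bound=2 product=0
t=3: arr=0 -> substrate=0 bound=1 product=1
t=4: arr=2 -> substrate=0 bound=2 product=2
t=5: arr=1 -> substrate=1 bound=2 product=2
t=6: arr=0 -> substrate=1 bound=2 product=2
t=7: arr=0 -> substrate=0 bound=1 product=4
t=8: arr=2 -> substrate=1 bound=2 product=4
t=9: arr=0 -> substrate=1 bound=2 product=4
t=10: arr=1 -> substrate=1 bound=2 product=5
t=11: arr=0 -> substrate=0 bound=2 product=6
t=12: arr=3 -> substrate=3 bound=2 product=6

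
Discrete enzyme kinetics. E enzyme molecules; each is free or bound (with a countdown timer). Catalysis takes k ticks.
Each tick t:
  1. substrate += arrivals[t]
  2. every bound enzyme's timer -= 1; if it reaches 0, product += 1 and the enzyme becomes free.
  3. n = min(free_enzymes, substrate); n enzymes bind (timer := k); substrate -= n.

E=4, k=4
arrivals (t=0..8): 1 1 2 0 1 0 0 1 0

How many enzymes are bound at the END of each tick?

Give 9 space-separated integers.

t=0: arr=1 -> substrate=0 bound=1 product=0
t=1: arr=1 -> substrate=0 bound=2 product=0
t=2: arr=2 -> substrate=0 bound=4 product=0
t=3: arr=0 -> substrate=0 bound=4 product=0
t=4: arr=1 -> substrate=0 bound=4 product=1
t=5: arr=0 -> substrate=0 bound=3 product=2
t=6: arr=0 -> substrate=0 bound=1 product=4
t=7: arr=1 -> substrate=0 bound=2 product=4
t=8: arr=0 -> substrate=0 bound=1 product=5

Answer: 1 2 4 4 4 3 1 2 1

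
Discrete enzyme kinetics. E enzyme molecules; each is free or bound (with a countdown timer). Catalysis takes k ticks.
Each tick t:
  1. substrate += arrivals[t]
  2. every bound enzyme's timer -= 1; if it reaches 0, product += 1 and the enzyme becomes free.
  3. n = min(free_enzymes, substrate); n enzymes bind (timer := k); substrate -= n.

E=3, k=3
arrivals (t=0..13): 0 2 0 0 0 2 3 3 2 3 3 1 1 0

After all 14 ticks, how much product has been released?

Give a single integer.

t=0: arr=0 -> substrate=0 bound=0 product=0
t=1: arr=2 -> substrate=0 bound=2 product=0
t=2: arr=0 -> substrate=0 bound=2 product=0
t=3: arr=0 -> substrate=0 bound=2 product=0
t=4: arr=0 -> substrate=0 bound=0 product=2
t=5: arr=2 -> substrate=0 bound=2 product=2
t=6: arr=3 -> substrate=2 bound=3 product=2
t=7: arr=3 -> substrate=5 bound=3 product=2
t=8: arr=2 -> substrate=5 bound=3 product=4
t=9: arr=3 -> substrate=7 bound=3 product=5
t=10: arr=3 -> substrate=10 bound=3 product=5
t=11: arr=1 -> substrate=9 bound=3 product=7
t=12: arr=1 -> substrate=9 bound=3 product=8
t=13: arr=0 -> substrate=9 bound=3 product=8

Answer: 8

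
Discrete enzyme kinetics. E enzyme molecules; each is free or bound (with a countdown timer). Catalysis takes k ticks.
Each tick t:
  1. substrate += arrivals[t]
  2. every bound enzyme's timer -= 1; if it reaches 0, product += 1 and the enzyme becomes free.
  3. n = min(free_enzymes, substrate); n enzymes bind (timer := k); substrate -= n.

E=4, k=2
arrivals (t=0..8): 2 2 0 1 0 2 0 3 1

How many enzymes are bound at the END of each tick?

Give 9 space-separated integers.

Answer: 2 4 2 1 1 2 2 3 4

Derivation:
t=0: arr=2 -> substrate=0 bound=2 product=0
t=1: arr=2 -> substrate=0 bound=4 product=0
t=2: arr=0 -> substrate=0 bound=2 product=2
t=3: arr=1 -> substrate=0 bound=1 product=4
t=4: arr=0 -> substrate=0 bound=1 product=4
t=5: arr=2 -> substrate=0 bound=2 product=5
t=6: arr=0 -> substrate=0 bound=2 product=5
t=7: arr=3 -> substrate=0 bound=3 product=7
t=8: arr=1 -> substrate=0 bound=4 product=7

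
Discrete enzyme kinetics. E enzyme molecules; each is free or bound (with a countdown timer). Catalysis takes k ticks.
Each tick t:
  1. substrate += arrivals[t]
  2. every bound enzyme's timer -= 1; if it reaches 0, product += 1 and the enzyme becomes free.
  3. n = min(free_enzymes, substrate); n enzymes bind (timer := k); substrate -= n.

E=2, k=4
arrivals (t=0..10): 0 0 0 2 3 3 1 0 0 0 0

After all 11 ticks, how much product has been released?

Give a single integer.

t=0: arr=0 -> substrate=0 bound=0 product=0
t=1: arr=0 -> substrate=0 bound=0 product=0
t=2: arr=0 -> substrate=0 bound=0 product=0
t=3: arr=2 -> substrate=0 bound=2 product=0
t=4: arr=3 -> substrate=3 bound=2 product=0
t=5: arr=3 -> substrate=6 bound=2 product=0
t=6: arr=1 -> substrate=7 bound=2 product=0
t=7: arr=0 -> substrate=5 bound=2 product=2
t=8: arr=0 -> substrate=5 bound=2 product=2
t=9: arr=0 -> substrate=5 bound=2 product=2
t=10: arr=0 -> substrate=5 bound=2 product=2

Answer: 2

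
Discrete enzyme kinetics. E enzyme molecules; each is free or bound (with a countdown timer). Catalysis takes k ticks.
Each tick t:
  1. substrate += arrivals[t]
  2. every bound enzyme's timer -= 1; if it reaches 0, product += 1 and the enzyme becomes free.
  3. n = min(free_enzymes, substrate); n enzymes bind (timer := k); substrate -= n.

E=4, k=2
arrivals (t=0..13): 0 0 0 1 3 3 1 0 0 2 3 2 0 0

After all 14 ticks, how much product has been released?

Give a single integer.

Answer: 14

Derivation:
t=0: arr=0 -> substrate=0 bound=0 product=0
t=1: arr=0 -> substrate=0 bound=0 product=0
t=2: arr=0 -> substrate=0 bound=0 product=0
t=3: arr=1 -> substrate=0 bound=1 product=0
t=4: arr=3 -> substrate=0 bound=4 product=0
t=5: arr=3 -> substrate=2 bound=4 product=1
t=6: arr=1 -> substrate=0 bound=4 product=4
t=7: arr=0 -> substrate=0 bound=3 product=5
t=8: arr=0 -> substrate=0 bound=0 product=8
t=9: arr=2 -> substrate=0 bound=2 product=8
t=10: arr=3 -> substrate=1 bound=4 product=8
t=11: arr=2 -> substrate=1 bound=4 product=10
t=12: arr=0 -> substrate=0 bound=3 product=12
t=13: arr=0 -> substrate=0 bound=1 product=14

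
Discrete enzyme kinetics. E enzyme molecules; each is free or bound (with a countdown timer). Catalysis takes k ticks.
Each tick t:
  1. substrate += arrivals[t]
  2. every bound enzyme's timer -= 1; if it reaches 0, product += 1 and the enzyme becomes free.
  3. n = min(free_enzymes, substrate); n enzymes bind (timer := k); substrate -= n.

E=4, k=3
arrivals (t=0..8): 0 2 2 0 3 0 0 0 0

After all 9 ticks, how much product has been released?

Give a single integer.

Answer: 7

Derivation:
t=0: arr=0 -> substrate=0 bound=0 product=0
t=1: arr=2 -> substrate=0 bound=2 product=0
t=2: arr=2 -> substrate=0 bound=4 product=0
t=3: arr=0 -> substrate=0 bound=4 product=0
t=4: arr=3 -> substrate=1 bound=4 product=2
t=5: arr=0 -> substrate=0 bound=3 product=4
t=6: arr=0 -> substrate=0 bound=3 product=4
t=7: arr=0 -> substrate=0 bound=1 product=6
t=8: arr=0 -> substrate=0 bound=0 product=7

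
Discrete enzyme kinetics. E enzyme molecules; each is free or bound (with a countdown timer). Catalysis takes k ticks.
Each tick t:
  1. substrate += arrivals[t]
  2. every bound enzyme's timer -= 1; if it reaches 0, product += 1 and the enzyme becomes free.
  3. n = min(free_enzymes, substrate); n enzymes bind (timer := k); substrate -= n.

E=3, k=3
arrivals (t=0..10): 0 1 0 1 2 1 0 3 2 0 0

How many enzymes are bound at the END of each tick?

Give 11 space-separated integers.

t=0: arr=0 -> substrate=0 bound=0 product=0
t=1: arr=1 -> substrate=0 bound=1 product=0
t=2: arr=0 -> substrate=0 bound=1 product=0
t=3: arr=1 -> substrate=0 bound=2 product=0
t=4: arr=2 -> substrate=0 bound=3 product=1
t=5: arr=1 -> substrate=1 bound=3 product=1
t=6: arr=0 -> substrate=0 bound=3 product=2
t=7: arr=3 -> substrate=1 bound=3 product=4
t=8: arr=2 -> substrate=3 bound=3 product=4
t=9: arr=0 -> substrate=2 bound=3 product=5
t=10: arr=0 -> substrate=0 bound=3 product=7

Answer: 0 1 1 2 3 3 3 3 3 3 3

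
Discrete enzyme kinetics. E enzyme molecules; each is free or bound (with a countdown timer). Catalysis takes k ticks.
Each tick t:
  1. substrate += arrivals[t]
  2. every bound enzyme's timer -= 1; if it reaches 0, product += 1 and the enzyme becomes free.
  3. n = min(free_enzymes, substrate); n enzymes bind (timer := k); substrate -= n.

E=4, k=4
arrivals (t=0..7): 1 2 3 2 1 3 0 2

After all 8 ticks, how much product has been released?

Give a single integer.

Answer: 4

Derivation:
t=0: arr=1 -> substrate=0 bound=1 product=0
t=1: arr=2 -> substrate=0 bound=3 product=0
t=2: arr=3 -> substrate=2 bound=4 product=0
t=3: arr=2 -> substrate=4 bound=4 product=0
t=4: arr=1 -> substrate=4 bound=4 product=1
t=5: arr=3 -> substrate=5 bound=4 product=3
t=6: arr=0 -> substrate=4 bound=4 product=4
t=7: arr=2 -> substrate=6 bound=4 product=4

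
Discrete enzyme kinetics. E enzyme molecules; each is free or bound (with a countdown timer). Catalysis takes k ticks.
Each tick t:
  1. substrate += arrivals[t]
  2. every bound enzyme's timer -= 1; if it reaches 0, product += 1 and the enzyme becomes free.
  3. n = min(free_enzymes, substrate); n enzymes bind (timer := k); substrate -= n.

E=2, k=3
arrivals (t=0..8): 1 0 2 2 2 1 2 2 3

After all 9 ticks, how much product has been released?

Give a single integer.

t=0: arr=1 -> substrate=0 bound=1 product=0
t=1: arr=0 -> substrate=0 bound=1 product=0
t=2: arr=2 -> substrate=1 bound=2 product=0
t=3: arr=2 -> substrate=2 bound=2 product=1
t=4: arr=2 -> substrate=4 bound=2 product=1
t=5: arr=1 -> substrate=4 bound=2 product=2
t=6: arr=2 -> substrate=5 bound=2 product=3
t=7: arr=2 -> substrate=7 bound=2 product=3
t=8: arr=3 -> substrate=9 bound=2 product=4

Answer: 4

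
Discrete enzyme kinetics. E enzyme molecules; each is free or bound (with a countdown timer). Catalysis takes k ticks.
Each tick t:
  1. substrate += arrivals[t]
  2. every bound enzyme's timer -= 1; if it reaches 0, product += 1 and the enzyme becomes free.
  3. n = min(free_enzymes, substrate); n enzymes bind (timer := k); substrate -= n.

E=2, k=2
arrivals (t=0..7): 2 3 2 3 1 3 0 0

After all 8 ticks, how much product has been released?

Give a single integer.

Answer: 6

Derivation:
t=0: arr=2 -> substrate=0 bound=2 product=0
t=1: arr=3 -> substrate=3 bound=2 product=0
t=2: arr=2 -> substrate=3 bound=2 product=2
t=3: arr=3 -> substrate=6 bound=2 product=2
t=4: arr=1 -> substrate=5 bound=2 product=4
t=5: arr=3 -> substrate=8 bound=2 product=4
t=6: arr=0 -> substrate=6 bound=2 product=6
t=7: arr=0 -> substrate=6 bound=2 product=6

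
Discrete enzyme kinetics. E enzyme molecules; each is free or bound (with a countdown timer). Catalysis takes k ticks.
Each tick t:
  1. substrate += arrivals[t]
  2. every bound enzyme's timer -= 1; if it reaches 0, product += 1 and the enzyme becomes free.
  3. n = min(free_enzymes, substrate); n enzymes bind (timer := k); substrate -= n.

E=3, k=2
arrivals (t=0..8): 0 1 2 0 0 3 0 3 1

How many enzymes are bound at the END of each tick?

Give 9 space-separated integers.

t=0: arr=0 -> substrate=0 bound=0 product=0
t=1: arr=1 -> substrate=0 bound=1 product=0
t=2: arr=2 -> substrate=0 bound=3 product=0
t=3: arr=0 -> substrate=0 bound=2 product=1
t=4: arr=0 -> substrate=0 bound=0 product=3
t=5: arr=3 -> substrate=0 bound=3 product=3
t=6: arr=0 -> substrate=0 bound=3 product=3
t=7: arr=3 -> substrate=0 bound=3 product=6
t=8: arr=1 -> substrate=1 bound=3 product=6

Answer: 0 1 3 2 0 3 3 3 3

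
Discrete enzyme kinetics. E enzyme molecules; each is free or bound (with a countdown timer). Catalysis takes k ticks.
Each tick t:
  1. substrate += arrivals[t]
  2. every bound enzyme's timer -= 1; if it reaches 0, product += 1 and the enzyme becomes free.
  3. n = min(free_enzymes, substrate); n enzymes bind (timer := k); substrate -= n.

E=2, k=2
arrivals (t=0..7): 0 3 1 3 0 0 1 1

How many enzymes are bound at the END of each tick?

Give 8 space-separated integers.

t=0: arr=0 -> substrate=0 bound=0 product=0
t=1: arr=3 -> substrate=1 bound=2 product=0
t=2: arr=1 -> substrate=2 bound=2 product=0
t=3: arr=3 -> substrate=3 bound=2 product=2
t=4: arr=0 -> substrate=3 bound=2 product=2
t=5: arr=0 -> substrate=1 bound=2 product=4
t=6: arr=1 -> substrate=2 bound=2 product=4
t=7: arr=1 -> substrate=1 bound=2 product=6

Answer: 0 2 2 2 2 2 2 2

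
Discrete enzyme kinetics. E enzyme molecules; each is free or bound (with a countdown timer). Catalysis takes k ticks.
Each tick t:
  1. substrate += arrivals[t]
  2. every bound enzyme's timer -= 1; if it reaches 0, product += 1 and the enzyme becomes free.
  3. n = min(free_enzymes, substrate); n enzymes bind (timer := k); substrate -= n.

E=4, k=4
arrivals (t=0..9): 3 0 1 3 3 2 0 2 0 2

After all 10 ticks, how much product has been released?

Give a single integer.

Answer: 7

Derivation:
t=0: arr=3 -> substrate=0 bound=3 product=0
t=1: arr=0 -> substrate=0 bound=3 product=0
t=2: arr=1 -> substrate=0 bound=4 product=0
t=3: arr=3 -> substrate=3 bound=4 product=0
t=4: arr=3 -> substrate=3 bound=4 product=3
t=5: arr=2 -> substrate=5 bound=4 product=3
t=6: arr=0 -> substrate=4 bound=4 product=4
t=7: arr=2 -> substrate=6 bound=4 product=4
t=8: arr=0 -> substrate=3 bound=4 product=7
t=9: arr=2 -> substrate=5 bound=4 product=7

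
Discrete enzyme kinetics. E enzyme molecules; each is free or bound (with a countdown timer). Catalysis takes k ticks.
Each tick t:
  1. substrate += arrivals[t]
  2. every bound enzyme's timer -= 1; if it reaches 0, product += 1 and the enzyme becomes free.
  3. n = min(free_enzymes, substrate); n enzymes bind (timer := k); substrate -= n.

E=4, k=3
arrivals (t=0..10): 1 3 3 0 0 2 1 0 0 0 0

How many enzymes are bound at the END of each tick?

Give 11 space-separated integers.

t=0: arr=1 -> substrate=0 bound=1 product=0
t=1: arr=3 -> substrate=0 bound=4 product=0
t=2: arr=3 -> substrate=3 bound=4 product=0
t=3: arr=0 -> substrate=2 bound=4 product=1
t=4: arr=0 -> substrate=0 bound=3 product=4
t=5: arr=2 -> substrate=1 bound=4 product=4
t=6: arr=1 -> substrate=1 bound=4 product=5
t=7: arr=0 -> substrate=0 bound=3 product=7
t=8: arr=0 -> substrate=0 bound=2 product=8
t=9: arr=0 -> substrate=0 bound=1 product=9
t=10: arr=0 -> substrate=0 bound=0 product=10

Answer: 1 4 4 4 3 4 4 3 2 1 0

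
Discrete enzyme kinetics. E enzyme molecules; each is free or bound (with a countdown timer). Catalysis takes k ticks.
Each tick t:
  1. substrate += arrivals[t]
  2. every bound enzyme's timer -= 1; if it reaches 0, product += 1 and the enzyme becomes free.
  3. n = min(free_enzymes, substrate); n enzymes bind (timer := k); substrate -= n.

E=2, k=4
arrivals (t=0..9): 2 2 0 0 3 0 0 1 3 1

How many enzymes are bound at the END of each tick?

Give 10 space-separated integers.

Answer: 2 2 2 2 2 2 2 2 2 2

Derivation:
t=0: arr=2 -> substrate=0 bound=2 product=0
t=1: arr=2 -> substrate=2 bound=2 product=0
t=2: arr=0 -> substrate=2 bound=2 product=0
t=3: arr=0 -> substrate=2 bound=2 product=0
t=4: arr=3 -> substrate=3 bound=2 product=2
t=5: arr=0 -> substrate=3 bound=2 product=2
t=6: arr=0 -> substrate=3 bound=2 product=2
t=7: arr=1 -> substrate=4 bound=2 product=2
t=8: arr=3 -> substrate=5 bound=2 product=4
t=9: arr=1 -> substrate=6 bound=2 product=4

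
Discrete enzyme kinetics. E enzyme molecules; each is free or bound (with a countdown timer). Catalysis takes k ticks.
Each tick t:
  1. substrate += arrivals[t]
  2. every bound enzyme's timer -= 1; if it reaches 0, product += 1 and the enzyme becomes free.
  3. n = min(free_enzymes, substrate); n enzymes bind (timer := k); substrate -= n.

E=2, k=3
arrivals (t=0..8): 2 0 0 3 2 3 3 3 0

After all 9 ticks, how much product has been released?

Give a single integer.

Answer: 4

Derivation:
t=0: arr=2 -> substrate=0 bound=2 product=0
t=1: arr=0 -> substrate=0 bound=2 product=0
t=2: arr=0 -> substrate=0 bound=2 product=0
t=3: arr=3 -> substrate=1 bound=2 product=2
t=4: arr=2 -> substrate=3 bound=2 product=2
t=5: arr=3 -> substrate=6 bound=2 product=2
t=6: arr=3 -> substrate=7 bound=2 product=4
t=7: arr=3 -> substrate=10 bound=2 product=4
t=8: arr=0 -> substrate=10 bound=2 product=4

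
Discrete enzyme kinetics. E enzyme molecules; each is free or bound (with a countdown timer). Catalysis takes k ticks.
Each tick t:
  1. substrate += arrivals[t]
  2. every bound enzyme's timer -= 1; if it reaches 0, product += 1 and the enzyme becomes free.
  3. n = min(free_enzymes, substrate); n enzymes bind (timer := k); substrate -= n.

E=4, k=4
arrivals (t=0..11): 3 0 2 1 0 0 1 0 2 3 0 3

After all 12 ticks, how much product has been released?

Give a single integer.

Answer: 7

Derivation:
t=0: arr=3 -> substrate=0 bound=3 product=0
t=1: arr=0 -> substrate=0 bound=3 product=0
t=2: arr=2 -> substrate=1 bound=4 product=0
t=3: arr=1 -> substrate=2 bound=4 product=0
t=4: arr=0 -> substrate=0 bound=3 product=3
t=5: arr=0 -> substrate=0 bound=3 product=3
t=6: arr=1 -> substrate=0 bound=3 product=4
t=7: arr=0 -> substrate=0 bound=3 product=4
t=8: arr=2 -> substrate=0 bound=3 product=6
t=9: arr=3 -> substrate=2 bound=4 product=6
t=10: arr=0 -> substrate=1 bound=4 product=7
t=11: arr=3 -> substrate=4 bound=4 product=7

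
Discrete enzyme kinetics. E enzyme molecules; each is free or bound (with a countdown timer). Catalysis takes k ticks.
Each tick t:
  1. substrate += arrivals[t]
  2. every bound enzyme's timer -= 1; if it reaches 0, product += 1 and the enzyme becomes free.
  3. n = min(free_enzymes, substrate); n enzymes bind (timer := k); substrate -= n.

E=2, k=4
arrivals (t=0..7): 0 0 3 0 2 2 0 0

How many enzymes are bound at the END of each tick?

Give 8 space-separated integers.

t=0: arr=0 -> substrate=0 bound=0 product=0
t=1: arr=0 -> substrate=0 bound=0 product=0
t=2: arr=3 -> substrate=1 bound=2 product=0
t=3: arr=0 -> substrate=1 bound=2 product=0
t=4: arr=2 -> substrate=3 bound=2 product=0
t=5: arr=2 -> substrate=5 bound=2 product=0
t=6: arr=0 -> substrate=3 bound=2 product=2
t=7: arr=0 -> substrate=3 bound=2 product=2

Answer: 0 0 2 2 2 2 2 2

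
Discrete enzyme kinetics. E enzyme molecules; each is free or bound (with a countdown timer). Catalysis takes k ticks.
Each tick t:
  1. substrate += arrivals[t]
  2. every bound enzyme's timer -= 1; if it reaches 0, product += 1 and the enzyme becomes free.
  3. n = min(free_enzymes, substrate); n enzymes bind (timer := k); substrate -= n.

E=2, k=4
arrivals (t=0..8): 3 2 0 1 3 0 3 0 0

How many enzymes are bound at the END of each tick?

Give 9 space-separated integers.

t=0: arr=3 -> substrate=1 bound=2 product=0
t=1: arr=2 -> substrate=3 bound=2 product=0
t=2: arr=0 -> substrate=3 bound=2 product=0
t=3: arr=1 -> substrate=4 bound=2 product=0
t=4: arr=3 -> substrate=5 bound=2 product=2
t=5: arr=0 -> substrate=5 bound=2 product=2
t=6: arr=3 -> substrate=8 bound=2 product=2
t=7: arr=0 -> substrate=8 bound=2 product=2
t=8: arr=0 -> substrate=6 bound=2 product=4

Answer: 2 2 2 2 2 2 2 2 2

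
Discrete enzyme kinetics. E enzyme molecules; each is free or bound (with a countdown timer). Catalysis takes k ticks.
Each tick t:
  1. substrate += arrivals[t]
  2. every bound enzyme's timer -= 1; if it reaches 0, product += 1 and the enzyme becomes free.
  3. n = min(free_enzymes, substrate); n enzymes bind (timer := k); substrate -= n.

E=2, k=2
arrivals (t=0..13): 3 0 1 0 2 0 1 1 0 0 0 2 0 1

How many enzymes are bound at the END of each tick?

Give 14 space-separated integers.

Answer: 2 2 2 2 2 2 1 2 1 0 0 2 2 1

Derivation:
t=0: arr=3 -> substrate=1 bound=2 product=0
t=1: arr=0 -> substrate=1 bound=2 product=0
t=2: arr=1 -> substrate=0 bound=2 product=2
t=3: arr=0 -> substrate=0 bound=2 product=2
t=4: arr=2 -> substrate=0 bound=2 product=4
t=5: arr=0 -> substrate=0 bound=2 product=4
t=6: arr=1 -> substrate=0 bound=1 product=6
t=7: arr=1 -> substrate=0 bound=2 product=6
t=8: arr=0 -> substrate=0 bound=1 product=7
t=9: arr=0 -> substrate=0 bound=0 product=8
t=10: arr=0 -> substrate=0 bound=0 product=8
t=11: arr=2 -> substrate=0 bound=2 product=8
t=12: arr=0 -> substrate=0 bound=2 product=8
t=13: arr=1 -> substrate=0 bound=1 product=10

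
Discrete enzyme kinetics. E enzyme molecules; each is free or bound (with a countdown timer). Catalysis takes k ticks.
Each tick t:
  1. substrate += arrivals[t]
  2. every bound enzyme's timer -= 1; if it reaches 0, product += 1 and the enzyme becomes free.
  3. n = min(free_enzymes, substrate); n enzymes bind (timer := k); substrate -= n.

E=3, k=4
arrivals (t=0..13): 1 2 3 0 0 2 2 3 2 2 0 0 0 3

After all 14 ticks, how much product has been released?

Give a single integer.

Answer: 9

Derivation:
t=0: arr=1 -> substrate=0 bound=1 product=0
t=1: arr=2 -> substrate=0 bound=3 product=0
t=2: arr=3 -> substrate=3 bound=3 product=0
t=3: arr=0 -> substrate=3 bound=3 product=0
t=4: arr=0 -> substrate=2 bound=3 product=1
t=5: arr=2 -> substrate=2 bound=3 product=3
t=6: arr=2 -> substrate=4 bound=3 product=3
t=7: arr=3 -> substrate=7 bound=3 product=3
t=8: arr=2 -> substrate=8 bound=3 product=4
t=9: arr=2 -> substrate=8 bound=3 product=6
t=10: arr=0 -> substrate=8 bound=3 product=6
t=11: arr=0 -> substrate=8 bound=3 product=6
t=12: arr=0 -> substrate=7 bound=3 product=7
t=13: arr=3 -> substrate=8 bound=3 product=9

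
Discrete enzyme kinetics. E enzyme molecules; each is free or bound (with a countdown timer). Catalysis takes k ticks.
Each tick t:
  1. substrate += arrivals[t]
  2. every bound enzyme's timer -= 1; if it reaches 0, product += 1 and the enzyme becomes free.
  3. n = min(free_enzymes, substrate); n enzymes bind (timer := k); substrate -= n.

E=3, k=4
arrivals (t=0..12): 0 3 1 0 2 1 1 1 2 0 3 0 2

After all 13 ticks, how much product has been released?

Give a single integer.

t=0: arr=0 -> substrate=0 bound=0 product=0
t=1: arr=3 -> substrate=0 bound=3 product=0
t=2: arr=1 -> substrate=1 bound=3 product=0
t=3: arr=0 -> substrate=1 bound=3 product=0
t=4: arr=2 -> substrate=3 bound=3 product=0
t=5: arr=1 -> substrate=1 bound=3 product=3
t=6: arr=1 -> substrate=2 bound=3 product=3
t=7: arr=1 -> substrate=3 bound=3 product=3
t=8: arr=2 -> substrate=5 bound=3 product=3
t=9: arr=0 -> substrate=2 bound=3 product=6
t=10: arr=3 -> substrate=5 bound=3 product=6
t=11: arr=0 -> substrate=5 bound=3 product=6
t=12: arr=2 -> substrate=7 bound=3 product=6

Answer: 6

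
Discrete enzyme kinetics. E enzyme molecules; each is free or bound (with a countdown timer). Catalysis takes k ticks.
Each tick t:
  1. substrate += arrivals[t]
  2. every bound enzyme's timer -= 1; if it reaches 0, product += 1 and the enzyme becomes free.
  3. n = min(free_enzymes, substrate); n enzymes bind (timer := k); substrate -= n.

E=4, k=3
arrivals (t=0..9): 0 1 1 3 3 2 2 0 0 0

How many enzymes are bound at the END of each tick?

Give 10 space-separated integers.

t=0: arr=0 -> substrate=0 bound=0 product=0
t=1: arr=1 -> substrate=0 bound=1 product=0
t=2: arr=1 -> substrate=0 bound=2 product=0
t=3: arr=3 -> substrate=1 bound=4 product=0
t=4: arr=3 -> substrate=3 bound=4 product=1
t=5: arr=2 -> substrate=4 bound=4 product=2
t=6: arr=2 -> substrate=4 bound=4 product=4
t=7: arr=0 -> substrate=3 bound=4 product=5
t=8: arr=0 -> substrate=2 bound=4 product=6
t=9: arr=0 -> substrate=0 bound=4 product=8

Answer: 0 1 2 4 4 4 4 4 4 4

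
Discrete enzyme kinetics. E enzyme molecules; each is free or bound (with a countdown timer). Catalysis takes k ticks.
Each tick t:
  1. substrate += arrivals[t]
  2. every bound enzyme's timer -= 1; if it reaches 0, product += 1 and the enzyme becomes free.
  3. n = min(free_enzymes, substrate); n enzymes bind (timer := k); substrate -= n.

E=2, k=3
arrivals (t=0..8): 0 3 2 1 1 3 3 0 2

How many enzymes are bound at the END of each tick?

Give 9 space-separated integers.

Answer: 0 2 2 2 2 2 2 2 2

Derivation:
t=0: arr=0 -> substrate=0 bound=0 product=0
t=1: arr=3 -> substrate=1 bound=2 product=0
t=2: arr=2 -> substrate=3 bound=2 product=0
t=3: arr=1 -> substrate=4 bound=2 product=0
t=4: arr=1 -> substrate=3 bound=2 product=2
t=5: arr=3 -> substrate=6 bound=2 product=2
t=6: arr=3 -> substrate=9 bound=2 product=2
t=7: arr=0 -> substrate=7 bound=2 product=4
t=8: arr=2 -> substrate=9 bound=2 product=4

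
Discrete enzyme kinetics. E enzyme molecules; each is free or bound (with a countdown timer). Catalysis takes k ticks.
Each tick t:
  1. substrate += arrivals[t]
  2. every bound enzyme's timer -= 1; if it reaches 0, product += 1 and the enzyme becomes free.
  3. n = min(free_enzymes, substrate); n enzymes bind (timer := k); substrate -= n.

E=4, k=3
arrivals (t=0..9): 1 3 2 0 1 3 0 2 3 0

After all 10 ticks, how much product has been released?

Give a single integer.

t=0: arr=1 -> substrate=0 bound=1 product=0
t=1: arr=3 -> substrate=0 bound=4 product=0
t=2: arr=2 -> substrate=2 bound=4 product=0
t=3: arr=0 -> substrate=1 bound=4 product=1
t=4: arr=1 -> substrate=0 bound=3 product=4
t=5: arr=3 -> substrate=2 bound=4 product=4
t=6: arr=0 -> substrate=1 bound=4 product=5
t=7: arr=2 -> substrate=1 bound=4 product=7
t=8: arr=3 -> substrate=3 bound=4 product=8
t=9: arr=0 -> substrate=2 bound=4 product=9

Answer: 9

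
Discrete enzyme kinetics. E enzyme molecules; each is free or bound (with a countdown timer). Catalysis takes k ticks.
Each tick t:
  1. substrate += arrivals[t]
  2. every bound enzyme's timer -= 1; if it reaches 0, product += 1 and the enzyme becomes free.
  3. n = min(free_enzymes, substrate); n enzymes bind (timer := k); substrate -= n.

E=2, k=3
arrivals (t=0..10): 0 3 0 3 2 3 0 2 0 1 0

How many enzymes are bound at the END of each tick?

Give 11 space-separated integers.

t=0: arr=0 -> substrate=0 bound=0 product=0
t=1: arr=3 -> substrate=1 bound=2 product=0
t=2: arr=0 -> substrate=1 bound=2 product=0
t=3: arr=3 -> substrate=4 bound=2 product=0
t=4: arr=2 -> substrate=4 bound=2 product=2
t=5: arr=3 -> substrate=7 bound=2 product=2
t=6: arr=0 -> substrate=7 bound=2 product=2
t=7: arr=2 -> substrate=7 bound=2 product=4
t=8: arr=0 -> substrate=7 bound=2 product=4
t=9: arr=1 -> substrate=8 bound=2 product=4
t=10: arr=0 -> substrate=6 bound=2 product=6

Answer: 0 2 2 2 2 2 2 2 2 2 2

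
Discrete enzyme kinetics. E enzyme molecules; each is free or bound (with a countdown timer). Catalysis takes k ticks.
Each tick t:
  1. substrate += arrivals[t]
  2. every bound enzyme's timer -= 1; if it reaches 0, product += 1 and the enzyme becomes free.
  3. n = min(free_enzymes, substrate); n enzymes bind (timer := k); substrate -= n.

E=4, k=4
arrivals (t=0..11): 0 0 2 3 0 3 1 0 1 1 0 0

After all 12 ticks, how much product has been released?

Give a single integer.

Answer: 8

Derivation:
t=0: arr=0 -> substrate=0 bound=0 product=0
t=1: arr=0 -> substrate=0 bound=0 product=0
t=2: arr=2 -> substrate=0 bound=2 product=0
t=3: arr=3 -> substrate=1 bound=4 product=0
t=4: arr=0 -> substrate=1 bound=4 product=0
t=5: arr=3 -> substrate=4 bound=4 product=0
t=6: arr=1 -> substrate=3 bound=4 product=2
t=7: arr=0 -> substrate=1 bound=4 product=4
t=8: arr=1 -> substrate=2 bound=4 product=4
t=9: arr=1 -> substrate=3 bound=4 product=4
t=10: arr=0 -> substrate=1 bound=4 product=6
t=11: arr=0 -> substrate=0 bound=3 product=8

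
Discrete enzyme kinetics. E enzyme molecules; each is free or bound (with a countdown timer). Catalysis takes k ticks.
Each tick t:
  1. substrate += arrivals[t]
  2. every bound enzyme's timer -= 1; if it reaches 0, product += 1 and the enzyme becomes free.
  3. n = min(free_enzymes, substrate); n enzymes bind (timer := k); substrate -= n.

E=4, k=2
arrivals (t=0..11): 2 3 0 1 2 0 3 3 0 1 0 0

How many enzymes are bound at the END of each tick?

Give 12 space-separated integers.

Answer: 2 4 3 2 3 2 3 4 3 3 1 0

Derivation:
t=0: arr=2 -> substrate=0 bound=2 product=0
t=1: arr=3 -> substrate=1 bound=4 product=0
t=2: arr=0 -> substrate=0 bound=3 product=2
t=3: arr=1 -> substrate=0 bound=2 product=4
t=4: arr=2 -> substrate=0 bound=3 product=5
t=5: arr=0 -> substrate=0 bound=2 product=6
t=6: arr=3 -> substrate=0 bound=3 product=8
t=7: arr=3 -> substrate=2 bound=4 product=8
t=8: arr=0 -> substrate=0 bound=3 product=11
t=9: arr=1 -> substrate=0 bound=3 product=12
t=10: arr=0 -> substrate=0 bound=1 product=14
t=11: arr=0 -> substrate=0 bound=0 product=15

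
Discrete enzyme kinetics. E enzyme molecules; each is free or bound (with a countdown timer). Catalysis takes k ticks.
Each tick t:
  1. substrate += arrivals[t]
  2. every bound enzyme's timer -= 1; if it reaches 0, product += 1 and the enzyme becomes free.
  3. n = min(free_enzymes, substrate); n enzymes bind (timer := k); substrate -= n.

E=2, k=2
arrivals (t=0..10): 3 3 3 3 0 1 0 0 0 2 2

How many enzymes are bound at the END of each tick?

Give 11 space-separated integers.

Answer: 2 2 2 2 2 2 2 2 2 2 2

Derivation:
t=0: arr=3 -> substrate=1 bound=2 product=0
t=1: arr=3 -> substrate=4 bound=2 product=0
t=2: arr=3 -> substrate=5 bound=2 product=2
t=3: arr=3 -> substrate=8 bound=2 product=2
t=4: arr=0 -> substrate=6 bound=2 product=4
t=5: arr=1 -> substrate=7 bound=2 product=4
t=6: arr=0 -> substrate=5 bound=2 product=6
t=7: arr=0 -> substrate=5 bound=2 product=6
t=8: arr=0 -> substrate=3 bound=2 product=8
t=9: arr=2 -> substrate=5 bound=2 product=8
t=10: arr=2 -> substrate=5 bound=2 product=10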